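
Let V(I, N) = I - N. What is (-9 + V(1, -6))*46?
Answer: -92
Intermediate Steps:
(-9 + V(1, -6))*46 = (-9 + (1 - 1*(-6)))*46 = (-9 + (1 + 6))*46 = (-9 + 7)*46 = -2*46 = -92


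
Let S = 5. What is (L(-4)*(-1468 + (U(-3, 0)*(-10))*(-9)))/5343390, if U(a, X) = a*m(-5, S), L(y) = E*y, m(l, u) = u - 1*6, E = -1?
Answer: -2396/2671695 ≈ -0.00089681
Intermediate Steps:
m(l, u) = -6 + u (m(l, u) = u - 6 = -6 + u)
L(y) = -y
U(a, X) = -a (U(a, X) = a*(-6 + 5) = a*(-1) = -a)
(L(-4)*(-1468 + (U(-3, 0)*(-10))*(-9)))/5343390 = ((-1*(-4))*(-1468 + (-1*(-3)*(-10))*(-9)))/5343390 = (4*(-1468 + (3*(-10))*(-9)))*(1/5343390) = (4*(-1468 - 30*(-9)))*(1/5343390) = (4*(-1468 + 270))*(1/5343390) = (4*(-1198))*(1/5343390) = -4792*1/5343390 = -2396/2671695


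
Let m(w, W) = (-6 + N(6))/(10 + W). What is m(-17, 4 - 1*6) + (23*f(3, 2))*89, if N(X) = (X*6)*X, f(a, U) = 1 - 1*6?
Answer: -40835/4 ≈ -10209.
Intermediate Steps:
f(a, U) = -5 (f(a, U) = 1 - 6 = -5)
N(X) = 6*X**2 (N(X) = (6*X)*X = 6*X**2)
m(w, W) = 210/(10 + W) (m(w, W) = (-6 + 6*6**2)/(10 + W) = (-6 + 6*36)/(10 + W) = (-6 + 216)/(10 + W) = 210/(10 + W))
m(-17, 4 - 1*6) + (23*f(3, 2))*89 = 210/(10 + (4 - 1*6)) + (23*(-5))*89 = 210/(10 + (4 - 6)) - 115*89 = 210/(10 - 2) - 10235 = 210/8 - 10235 = 210*(1/8) - 10235 = 105/4 - 10235 = -40835/4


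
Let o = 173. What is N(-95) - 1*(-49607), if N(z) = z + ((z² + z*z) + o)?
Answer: 67735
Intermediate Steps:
N(z) = 173 + z + 2*z² (N(z) = z + ((z² + z*z) + 173) = z + ((z² + z²) + 173) = z + (2*z² + 173) = z + (173 + 2*z²) = 173 + z + 2*z²)
N(-95) - 1*(-49607) = (173 - 95 + 2*(-95)²) - 1*(-49607) = (173 - 95 + 2*9025) + 49607 = (173 - 95 + 18050) + 49607 = 18128 + 49607 = 67735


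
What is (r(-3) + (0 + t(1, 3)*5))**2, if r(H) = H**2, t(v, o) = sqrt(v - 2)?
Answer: 56 + 90*I ≈ 56.0 + 90.0*I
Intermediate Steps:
t(v, o) = sqrt(-2 + v)
(r(-3) + (0 + t(1, 3)*5))**2 = ((-3)**2 + (0 + sqrt(-2 + 1)*5))**2 = (9 + (0 + sqrt(-1)*5))**2 = (9 + (0 + I*5))**2 = (9 + (0 + 5*I))**2 = (9 + 5*I)**2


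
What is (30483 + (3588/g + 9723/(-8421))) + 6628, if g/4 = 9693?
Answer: 48080785987/1295631 ≈ 37110.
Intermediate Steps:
g = 38772 (g = 4*9693 = 38772)
(30483 + (3588/g + 9723/(-8421))) + 6628 = (30483 + (3588/38772 + 9723/(-8421))) + 6628 = (30483 + (3588*(1/38772) + 9723*(-1/8421))) + 6628 = (30483 + (299/3231 - 463/401)) + 6628 = (30483 - 1376054/1295631) + 6628 = 39493343719/1295631 + 6628 = 48080785987/1295631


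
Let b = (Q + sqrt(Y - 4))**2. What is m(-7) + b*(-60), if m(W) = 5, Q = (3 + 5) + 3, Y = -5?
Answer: -6715 - 3960*I ≈ -6715.0 - 3960.0*I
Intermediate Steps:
Q = 11 (Q = 8 + 3 = 11)
b = (11 + 3*I)**2 (b = (11 + sqrt(-5 - 4))**2 = (11 + sqrt(-9))**2 = (11 + 3*I)**2 ≈ 112.0 + 66.0*I)
m(-7) + b*(-60) = 5 + (112 + 66*I)*(-60) = 5 + (-6720 - 3960*I) = -6715 - 3960*I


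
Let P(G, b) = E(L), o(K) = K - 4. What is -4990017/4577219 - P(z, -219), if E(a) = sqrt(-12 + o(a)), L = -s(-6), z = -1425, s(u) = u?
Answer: -4990017/4577219 - I*sqrt(10) ≈ -1.0902 - 3.1623*I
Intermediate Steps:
o(K) = -4 + K
L = 6 (L = -1*(-6) = 6)
E(a) = sqrt(-16 + a) (E(a) = sqrt(-12 + (-4 + a)) = sqrt(-16 + a))
P(G, b) = I*sqrt(10) (P(G, b) = sqrt(-16 + 6) = sqrt(-10) = I*sqrt(10))
-4990017/4577219 - P(z, -219) = -4990017/4577219 - I*sqrt(10)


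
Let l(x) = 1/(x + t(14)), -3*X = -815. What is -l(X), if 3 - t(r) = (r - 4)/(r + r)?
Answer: -42/11521 ≈ -0.0036455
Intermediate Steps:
X = 815/3 (X = -⅓*(-815) = 815/3 ≈ 271.67)
t(r) = 3 - (-4 + r)/(2*r) (t(r) = 3 - (r - 4)/(r + r) = 3 - (-4 + r)/(2*r))
l(x) = 1/(37/14 + x) (l(x) = 1/(x + (5/2 + 2/14)) = 1/(x + (5/2 + 2*(1/14))) = 1/(x + (5/2 + ⅐)) = 1/(x + 37/14) = 1/(37/14 + x))
-l(X) = -14/(37 + 14*(815/3)) = -14/(37 + 11410/3) = -14/11521/3 = -14*3/11521 = -1*42/11521 = -42/11521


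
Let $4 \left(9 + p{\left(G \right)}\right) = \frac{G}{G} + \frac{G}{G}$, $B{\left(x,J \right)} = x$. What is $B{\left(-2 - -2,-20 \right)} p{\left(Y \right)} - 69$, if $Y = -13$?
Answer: $-69$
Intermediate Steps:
$p{\left(G \right)} = - \frac{17}{2}$ ($p{\left(G \right)} = -9 + \frac{\frac{G}{G} + \frac{G}{G}}{4} = -9 + \frac{1 + 1}{4} = -9 + \frac{1}{4} \cdot 2 = -9 + \frac{1}{2} = - \frac{17}{2}$)
$B{\left(-2 - -2,-20 \right)} p{\left(Y \right)} - 69 = \left(-2 - -2\right) \left(- \frac{17}{2}\right) - 69 = \left(-2 + 2\right) \left(- \frac{17}{2}\right) - 69 = 0 \left(- \frac{17}{2}\right) - 69 = 0 - 69 = -69$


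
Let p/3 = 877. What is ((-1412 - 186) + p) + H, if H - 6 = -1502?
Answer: -463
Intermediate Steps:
H = -1496 (H = 6 - 1502 = -1496)
p = 2631 (p = 3*877 = 2631)
((-1412 - 186) + p) + H = ((-1412 - 186) + 2631) - 1496 = (-1598 + 2631) - 1496 = 1033 - 1496 = -463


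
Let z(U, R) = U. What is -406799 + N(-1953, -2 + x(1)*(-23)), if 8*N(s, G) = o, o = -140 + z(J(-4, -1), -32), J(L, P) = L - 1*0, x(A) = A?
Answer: -406817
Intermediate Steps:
J(L, P) = L (J(L, P) = L + 0 = L)
o = -144 (o = -140 - 4 = -144)
N(s, G) = -18 (N(s, G) = (1/8)*(-144) = -18)
-406799 + N(-1953, -2 + x(1)*(-23)) = -406799 - 18 = -406817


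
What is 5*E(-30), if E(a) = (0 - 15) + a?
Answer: -225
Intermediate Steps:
E(a) = -15 + a
5*E(-30) = 5*(-15 - 30) = 5*(-45) = -225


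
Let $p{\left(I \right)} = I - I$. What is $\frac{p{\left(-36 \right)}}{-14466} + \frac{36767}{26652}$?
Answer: $\frac{36767}{26652} \approx 1.3795$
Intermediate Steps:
$p{\left(I \right)} = 0$
$\frac{p{\left(-36 \right)}}{-14466} + \frac{36767}{26652} = \frac{0}{-14466} + \frac{36767}{26652} = 0 \left(- \frac{1}{14466}\right) + 36767 \cdot \frac{1}{26652} = 0 + \frac{36767}{26652} = \frac{36767}{26652}$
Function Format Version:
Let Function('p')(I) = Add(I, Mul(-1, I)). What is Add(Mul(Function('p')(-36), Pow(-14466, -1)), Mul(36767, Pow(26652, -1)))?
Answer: Rational(36767, 26652) ≈ 1.3795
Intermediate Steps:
Function('p')(I) = 0
Add(Mul(Function('p')(-36), Pow(-14466, -1)), Mul(36767, Pow(26652, -1))) = Add(Mul(0, Pow(-14466, -1)), Mul(36767, Pow(26652, -1))) = Add(Mul(0, Rational(-1, 14466)), Mul(36767, Rational(1, 26652))) = Add(0, Rational(36767, 26652)) = Rational(36767, 26652)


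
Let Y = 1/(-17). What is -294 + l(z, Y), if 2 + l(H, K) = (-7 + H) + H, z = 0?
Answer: -303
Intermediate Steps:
Y = -1/17 ≈ -0.058824
l(H, K) = -9 + 2*H (l(H, K) = -2 + ((-7 + H) + H) = -2 + (-7 + 2*H) = -9 + 2*H)
-294 + l(z, Y) = -294 + (-9 + 2*0) = -294 + (-9 + 0) = -294 - 9 = -303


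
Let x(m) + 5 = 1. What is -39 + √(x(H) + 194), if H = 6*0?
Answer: -39 + √190 ≈ -25.216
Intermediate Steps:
H = 0
x(m) = -4 (x(m) = -5 + 1 = -4)
-39 + √(x(H) + 194) = -39 + √(-4 + 194) = -39 + √190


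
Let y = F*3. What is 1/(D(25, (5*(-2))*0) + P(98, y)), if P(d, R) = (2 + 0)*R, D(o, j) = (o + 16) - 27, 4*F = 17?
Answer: 2/79 ≈ 0.025316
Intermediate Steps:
F = 17/4 (F = (¼)*17 = 17/4 ≈ 4.2500)
D(o, j) = -11 + o (D(o, j) = (16 + o) - 27 = -11 + o)
y = 51/4 (y = (17/4)*3 = 51/4 ≈ 12.750)
P(d, R) = 2*R
1/(D(25, (5*(-2))*0) + P(98, y)) = 1/((-11 + 25) + 2*(51/4)) = 1/(14 + 51/2) = 1/(79/2) = 2/79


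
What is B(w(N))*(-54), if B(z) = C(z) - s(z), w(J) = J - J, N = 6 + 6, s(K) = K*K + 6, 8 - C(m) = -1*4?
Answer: -324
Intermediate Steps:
C(m) = 12 (C(m) = 8 - (-1)*4 = 8 - 1*(-4) = 8 + 4 = 12)
s(K) = 6 + K**2 (s(K) = K**2 + 6 = 6 + K**2)
N = 12
w(J) = 0
B(z) = 6 - z**2 (B(z) = 12 - (6 + z**2) = 12 + (-6 - z**2) = 6 - z**2)
B(w(N))*(-54) = (6 - 1*0**2)*(-54) = (6 - 1*0)*(-54) = (6 + 0)*(-54) = 6*(-54) = -324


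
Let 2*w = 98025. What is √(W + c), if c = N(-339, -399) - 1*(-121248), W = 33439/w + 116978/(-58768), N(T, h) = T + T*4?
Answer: √9918620153793129673182/288036660 ≈ 345.76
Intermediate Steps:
w = 98025/2 (w = (½)*98025 = 98025/2 ≈ 49013.)
N(T, h) = 5*T (N(T, h) = T + 4*T = 5*T)
W = -3768241073/2880366600 (W = 33439/(98025/2) + 116978/(-58768) = 33439*(2/98025) + 116978*(-1/58768) = 66878/98025 - 58489/29384 = -3768241073/2880366600 ≈ -1.3083)
c = 119553 (c = 5*(-339) - 1*(-121248) = -1695 + 121248 = 119553)
√(W + c) = √(-3768241073/2880366600 + 119553) = √(344352699888727/2880366600) = √9918620153793129673182/288036660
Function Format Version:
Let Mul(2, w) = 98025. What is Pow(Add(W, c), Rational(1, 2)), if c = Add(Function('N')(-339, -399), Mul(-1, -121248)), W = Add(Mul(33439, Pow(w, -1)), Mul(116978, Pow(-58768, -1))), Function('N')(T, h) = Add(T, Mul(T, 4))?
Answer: Mul(Rational(1, 288036660), Pow(9918620153793129673182, Rational(1, 2))) ≈ 345.76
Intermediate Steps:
w = Rational(98025, 2) (w = Mul(Rational(1, 2), 98025) = Rational(98025, 2) ≈ 49013.)
Function('N')(T, h) = Mul(5, T) (Function('N')(T, h) = Add(T, Mul(4, T)) = Mul(5, T))
W = Rational(-3768241073, 2880366600) (W = Add(Mul(33439, Pow(Rational(98025, 2), -1)), Mul(116978, Pow(-58768, -1))) = Add(Mul(33439, Rational(2, 98025)), Mul(116978, Rational(-1, 58768))) = Add(Rational(66878, 98025), Rational(-58489, 29384)) = Rational(-3768241073, 2880366600) ≈ -1.3083)
c = 119553 (c = Add(Mul(5, -339), Mul(-1, -121248)) = Add(-1695, 121248) = 119553)
Pow(Add(W, c), Rational(1, 2)) = Pow(Add(Rational(-3768241073, 2880366600), 119553), Rational(1, 2)) = Pow(Rational(344352699888727, 2880366600), Rational(1, 2)) = Mul(Rational(1, 288036660), Pow(9918620153793129673182, Rational(1, 2)))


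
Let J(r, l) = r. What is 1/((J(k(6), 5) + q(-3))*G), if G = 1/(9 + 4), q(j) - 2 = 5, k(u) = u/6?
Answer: 13/8 ≈ 1.6250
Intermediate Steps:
k(u) = u/6 (k(u) = u*(1/6) = u/6)
q(j) = 7 (q(j) = 2 + 5 = 7)
G = 1/13 ≈ 0.076923
1/((J(k(6), 5) + q(-3))*G) = 1/(((1/6)*6 + 7)*(1/13)) = 1/((1 + 7)*(1/13)) = 1/(8*(1/13)) = 1/(8/13) = 13/8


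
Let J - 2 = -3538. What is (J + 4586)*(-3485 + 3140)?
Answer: -362250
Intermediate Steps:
J = -3536 (J = 2 - 3538 = -3536)
(J + 4586)*(-3485 + 3140) = (-3536 + 4586)*(-3485 + 3140) = 1050*(-345) = -362250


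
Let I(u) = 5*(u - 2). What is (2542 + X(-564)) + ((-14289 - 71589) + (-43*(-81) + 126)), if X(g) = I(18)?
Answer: -79647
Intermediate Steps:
I(u) = -10 + 5*u (I(u) = 5*(-2 + u) = -10 + 5*u)
X(g) = 80 (X(g) = -10 + 5*18 = -10 + 90 = 80)
(2542 + X(-564)) + ((-14289 - 71589) + (-43*(-81) + 126)) = (2542 + 80) + ((-14289 - 71589) + (-43*(-81) + 126)) = 2622 + (-85878 + (3483 + 126)) = 2622 + (-85878 + 3609) = 2622 - 82269 = -79647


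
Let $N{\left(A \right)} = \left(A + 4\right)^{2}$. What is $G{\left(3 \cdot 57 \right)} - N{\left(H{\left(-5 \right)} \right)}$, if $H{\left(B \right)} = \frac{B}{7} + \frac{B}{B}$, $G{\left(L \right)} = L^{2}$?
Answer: $\frac{1431909}{49} \approx 29223.0$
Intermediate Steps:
$H{\left(B \right)} = 1 + \frac{B}{7}$ ($H{\left(B \right)} = B \frac{1}{7} + 1 = \frac{B}{7} + 1 = 1 + \frac{B}{7}$)
$N{\left(A \right)} = \left(4 + A\right)^{2}$
$G{\left(3 \cdot 57 \right)} - N{\left(H{\left(-5 \right)} \right)} = \left(3 \cdot 57\right)^{2} - \left(4 + \left(1 + \frac{1}{7} \left(-5\right)\right)\right)^{2} = 171^{2} - \left(4 + \left(1 - \frac{5}{7}\right)\right)^{2} = 29241 - \left(4 + \frac{2}{7}\right)^{2} = 29241 - \left(\frac{30}{7}\right)^{2} = 29241 - \frac{900}{49} = \frac{1431909}{49}$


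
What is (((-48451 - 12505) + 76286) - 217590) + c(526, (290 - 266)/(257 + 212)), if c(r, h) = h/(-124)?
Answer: -2940658146/14539 ≈ -2.0226e+5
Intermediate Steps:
c(r, h) = -h/124 (c(r, h) = h*(-1/124) = -h/124)
(((-48451 - 12505) + 76286) - 217590) + c(526, (290 - 266)/(257 + 212)) = (((-48451 - 12505) + 76286) - 217590) - (290 - 266)/(124*(257 + 212)) = ((-60956 + 76286) - 217590) - 6/(31*469) = (15330 - 217590) - 6/(31*469) = -202260 - 1/124*24/469 = -202260 - 6/14539 = -2940658146/14539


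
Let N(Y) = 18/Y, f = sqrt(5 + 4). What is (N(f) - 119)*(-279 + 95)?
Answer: 20792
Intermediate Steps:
f = 3 (f = sqrt(9) = 3)
(N(f) - 119)*(-279 + 95) = (18/3 - 119)*(-279 + 95) = (18*(1/3) - 119)*(-184) = (6 - 119)*(-184) = -113*(-184) = 20792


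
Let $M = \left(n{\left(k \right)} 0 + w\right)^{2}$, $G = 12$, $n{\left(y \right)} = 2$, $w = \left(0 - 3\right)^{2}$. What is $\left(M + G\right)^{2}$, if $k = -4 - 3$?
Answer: $8649$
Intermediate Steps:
$w = 9$ ($w = \left(-3\right)^{2} = 9$)
$k = -7$
$M = 81$ ($M = \left(2 \cdot 0 + 9\right)^{2} = \left(0 + 9\right)^{2} = 9^{2} = 81$)
$\left(M + G\right)^{2} = \left(81 + 12\right)^{2} = 93^{2} = 8649$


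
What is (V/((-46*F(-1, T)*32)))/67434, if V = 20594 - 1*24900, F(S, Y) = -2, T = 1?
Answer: -2153/99262848 ≈ -2.1690e-5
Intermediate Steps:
V = -4306 (V = 20594 - 24900 = -4306)
(V/((-46*F(-1, T)*32)))/67434 = -4306/(-46*(-2)*32)/67434 = -4306/(92*32)*(1/67434) = -4306/2944*(1/67434) = -4306*1/2944*(1/67434) = -2153/1472*1/67434 = -2153/99262848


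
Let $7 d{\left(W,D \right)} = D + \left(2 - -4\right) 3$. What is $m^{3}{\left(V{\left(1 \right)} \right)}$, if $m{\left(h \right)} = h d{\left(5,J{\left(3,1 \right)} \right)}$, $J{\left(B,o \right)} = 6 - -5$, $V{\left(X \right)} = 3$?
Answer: $\frac{658503}{343} \approx 1919.8$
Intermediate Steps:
$J{\left(B,o \right)} = 11$ ($J{\left(B,o \right)} = 6 + 5 = 11$)
$d{\left(W,D \right)} = \frac{18}{7} + \frac{D}{7}$ ($d{\left(W,D \right)} = \frac{D + \left(2 - -4\right) 3}{7} = \frac{D + \left(2 + 4\right) 3}{7} = \frac{D + 6 \cdot 3}{7} = \frac{D + 18}{7} = \frac{18 + D}{7} = \frac{18}{7} + \frac{D}{7}$)
$m{\left(h \right)} = \frac{29 h}{7}$ ($m{\left(h \right)} = h \left(\frac{18}{7} + \frac{1}{7} \cdot 11\right) = h \left(\frac{18}{7} + \frac{11}{7}\right) = h \frac{29}{7} = \frac{29 h}{7}$)
$m^{3}{\left(V{\left(1 \right)} \right)} = \left(\frac{29}{7} \cdot 3\right)^{3} = \left(\frac{87}{7}\right)^{3} = \frac{658503}{343}$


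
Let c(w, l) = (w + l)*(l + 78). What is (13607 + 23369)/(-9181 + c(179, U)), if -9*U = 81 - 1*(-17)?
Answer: 2995056/170191 ≈ 17.598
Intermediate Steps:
U = -98/9 (U = -(81 - 1*(-17))/9 = -(81 + 17)/9 = -1/9*98 = -98/9 ≈ -10.889)
c(w, l) = (78 + l)*(l + w) (c(w, l) = (l + w)*(78 + l) = (78 + l)*(l + w))
(13607 + 23369)/(-9181 + c(179, U)) = (13607 + 23369)/(-9181 + ((-98/9)**2 + 78*(-98/9) + 78*179 - 98/9*179)) = 36976/(-9181 + (9604/81 - 2548/3 + 13962 - 17542/9)) = 36976/(-9181 + 913852/81) = 36976/(170191/81) = 36976*(81/170191) = 2995056/170191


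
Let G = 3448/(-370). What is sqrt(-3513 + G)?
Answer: I*sqrt(120551365)/185 ≈ 59.349*I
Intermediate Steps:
G = -1724/185 (G = 3448*(-1/370) = -1724/185 ≈ -9.3189)
sqrt(-3513 + G) = sqrt(-3513 - 1724/185) = sqrt(-651629/185) = I*sqrt(120551365)/185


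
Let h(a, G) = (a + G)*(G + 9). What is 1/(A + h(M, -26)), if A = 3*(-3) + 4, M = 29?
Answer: -1/56 ≈ -0.017857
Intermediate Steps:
h(a, G) = (9 + G)*(G + a) (h(a, G) = (G + a)*(9 + G) = (9 + G)*(G + a))
A = -5 (A = -9 + 4 = -5)
1/(A + h(M, -26)) = 1/(-5 + ((-26)² + 9*(-26) + 9*29 - 26*29)) = 1/(-5 + (676 - 234 + 261 - 754)) = 1/(-5 - 51) = 1/(-56) = -1/56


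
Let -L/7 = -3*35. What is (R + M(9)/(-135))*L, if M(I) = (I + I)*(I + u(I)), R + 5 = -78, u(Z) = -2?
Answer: -61691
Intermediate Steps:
R = -83 (R = -5 - 78 = -83)
L = 735 (L = -(-21)*35 = -7*(-105) = 735)
M(I) = 2*I*(-2 + I) (M(I) = (I + I)*(I - 2) = (2*I)*(-2 + I) = 2*I*(-2 + I))
(R + M(9)/(-135))*L = (-83 + (2*9*(-2 + 9))/(-135))*735 = (-83 + (2*9*7)*(-1/135))*735 = (-83 + 126*(-1/135))*735 = (-83 - 14/15)*735 = -1259/15*735 = -61691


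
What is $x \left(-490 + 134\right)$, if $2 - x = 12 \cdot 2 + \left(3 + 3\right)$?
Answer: $9968$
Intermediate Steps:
$x = -28$ ($x = 2 - \left(12 \cdot 2 + \left(3 + 3\right)\right) = 2 - \left(24 + 6\right) = 2 - 30 = -28$)
$x \left(-490 + 134\right) = - 28 \left(-490 + 134\right) = \left(-28\right) \left(-356\right) = 9968$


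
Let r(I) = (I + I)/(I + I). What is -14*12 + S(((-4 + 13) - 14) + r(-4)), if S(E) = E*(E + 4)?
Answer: -168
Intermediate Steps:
r(I) = 1 (r(I) = (2*I)/((2*I)) = (2*I)*(1/(2*I)) = 1)
S(E) = E*(4 + E)
-14*12 + S(((-4 + 13) - 14) + r(-4)) = -14*12 + (((-4 + 13) - 14) + 1)*(4 + (((-4 + 13) - 14) + 1)) = -168 + ((9 - 14) + 1)*(4 + ((9 - 14) + 1)) = -168 + (-5 + 1)*(4 + (-5 + 1)) = -168 - 4*(4 - 4) = -168 - 4*0 = -168 + 0 = -168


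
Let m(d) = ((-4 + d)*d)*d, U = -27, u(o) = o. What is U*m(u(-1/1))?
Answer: 135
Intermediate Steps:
m(d) = d²*(-4 + d) (m(d) = (d*(-4 + d))*d = d²*(-4 + d))
U*m(u(-1/1)) = -27*(-1/1)²*(-4 - 1/1) = -27*(-1*1)²*(-4 - 1*1) = -27*(-1)²*(-4 - 1) = -27*(-5) = 135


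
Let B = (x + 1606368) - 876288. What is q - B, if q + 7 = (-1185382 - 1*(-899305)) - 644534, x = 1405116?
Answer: -3065814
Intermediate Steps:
B = 2135196 (B = (1405116 + 1606368) - 876288 = 3011484 - 876288 = 2135196)
q = -930618 (q = -7 + ((-1185382 - 1*(-899305)) - 644534) = -7 + ((-1185382 + 899305) - 644534) = -7 + (-286077 - 644534) = -7 - 930611 = -930618)
q - B = -930618 - 1*2135196 = -930618 - 2135196 = -3065814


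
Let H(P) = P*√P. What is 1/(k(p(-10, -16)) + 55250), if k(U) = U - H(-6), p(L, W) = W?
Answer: 27617/1525397486 - 3*I*√6/1525397486 ≈ 1.8105e-5 - 4.8174e-9*I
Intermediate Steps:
H(P) = P^(3/2)
k(U) = U + 6*I*√6 (k(U) = U - (-6)^(3/2) = U - (-6)*I*√6 = U + 6*I*√6)
1/(k(p(-10, -16)) + 55250) = 1/((-16 + 6*I*√6) + 55250) = 1/(55234 + 6*I*√6)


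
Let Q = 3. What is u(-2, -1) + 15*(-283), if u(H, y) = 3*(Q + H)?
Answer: -4242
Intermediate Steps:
u(H, y) = 9 + 3*H (u(H, y) = 3*(3 + H) = 9 + 3*H)
u(-2, -1) + 15*(-283) = (9 + 3*(-2)) + 15*(-283) = (9 - 6) - 4245 = 3 - 4245 = -4242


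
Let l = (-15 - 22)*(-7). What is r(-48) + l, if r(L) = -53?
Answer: 206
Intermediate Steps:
l = 259 (l = -37*(-7) = 259)
r(-48) + l = -53 + 259 = 206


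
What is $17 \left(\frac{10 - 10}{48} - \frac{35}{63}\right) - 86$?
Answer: $- \frac{859}{9} \approx -95.444$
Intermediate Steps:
$17 \left(\frac{10 - 10}{48} - \frac{35}{63}\right) - 86 = 17 \left(0 \cdot \frac{1}{48} - \frac{5}{9}\right) - 86 = 17 \left(0 - \frac{5}{9}\right) - 86 = 17 \left(- \frac{5}{9}\right) - 86 = - \frac{85}{9} - 86 = - \frac{859}{9}$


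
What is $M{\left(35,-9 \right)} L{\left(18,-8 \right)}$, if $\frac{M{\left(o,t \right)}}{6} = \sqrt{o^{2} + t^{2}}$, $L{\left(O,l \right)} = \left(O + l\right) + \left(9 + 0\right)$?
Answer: $114 \sqrt{1306} \approx 4119.8$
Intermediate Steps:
$L{\left(O,l \right)} = 9 + O + l$ ($L{\left(O,l \right)} = \left(O + l\right) + 9 = 9 + O + l$)
$M{\left(o,t \right)} = 6 \sqrt{o^{2} + t^{2}}$
$M{\left(35,-9 \right)} L{\left(18,-8 \right)} = 6 \sqrt{35^{2} + \left(-9\right)^{2}} \left(9 + 18 - 8\right) = 6 \sqrt{1225 + 81} \cdot 19 = 6 \sqrt{1306} \cdot 19 = 114 \sqrt{1306}$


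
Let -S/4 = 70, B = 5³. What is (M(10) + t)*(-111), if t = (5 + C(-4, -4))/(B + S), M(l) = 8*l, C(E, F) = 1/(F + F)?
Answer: -11006871/1240 ≈ -8876.5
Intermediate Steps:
C(E, F) = 1/(2*F)
B = 125
S = -280 (S = -4*70 = -280)
t = -39/1240 (t = (5 + (½)/(-4))/(125 - 280) = (5 + (½)*(-¼))/(-155) = (5 - ⅛)*(-1/155) = (39/8)*(-1/155) = -39/1240 ≈ -0.031452)
(M(10) + t)*(-111) = (8*10 - 39/1240)*(-111) = (80 - 39/1240)*(-111) = (99161/1240)*(-111) = -11006871/1240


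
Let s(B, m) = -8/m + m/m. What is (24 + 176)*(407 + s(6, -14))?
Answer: 572000/7 ≈ 81714.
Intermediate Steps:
s(B, m) = 1 - 8/m (s(B, m) = -8/m + 1 = 1 - 8/m)
(24 + 176)*(407 + s(6, -14)) = (24 + 176)*(407 + (-8 - 14)/(-14)) = 200*(407 - 1/14*(-22)) = 200*(407 + 11/7) = 200*(2860/7) = 572000/7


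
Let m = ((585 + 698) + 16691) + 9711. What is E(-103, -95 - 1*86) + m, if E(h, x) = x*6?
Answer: 26599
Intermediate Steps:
m = 27685 (m = (1283 + 16691) + 9711 = 17974 + 9711 = 27685)
E(h, x) = 6*x
E(-103, -95 - 1*86) + m = 6*(-95 - 1*86) + 27685 = 6*(-95 - 86) + 27685 = 6*(-181) + 27685 = -1086 + 27685 = 26599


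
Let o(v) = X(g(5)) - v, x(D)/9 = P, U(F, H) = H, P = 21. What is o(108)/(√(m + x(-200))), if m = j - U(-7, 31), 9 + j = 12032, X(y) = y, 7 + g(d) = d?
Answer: -110*√12181/12181 ≈ -0.99667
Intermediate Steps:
g(d) = -7 + d
j = 12023 (j = -9 + 12032 = 12023)
m = 11992 (m = 12023 - 1*31 = 12023 - 31 = 11992)
x(D) = 189 (x(D) = 9*21 = 189)
o(v) = -2 - v (o(v) = (-7 + 5) - v = -2 - v)
o(108)/(√(m + x(-200))) = (-2 - 1*108)/(√(11992 + 189)) = (-2 - 108)/(√12181) = -110*√12181/12181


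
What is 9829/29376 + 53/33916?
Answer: 83729323/249079104 ≈ 0.33616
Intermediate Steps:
9829/29376 + 53/33916 = 83729323/249079104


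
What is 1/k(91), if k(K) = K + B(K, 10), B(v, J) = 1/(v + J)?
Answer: 101/9192 ≈ 0.010988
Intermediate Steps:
B(v, J) = 1/(J + v)
k(K) = K + 1/(10 + K)
1/k(91) = 1/((1 + 91*(10 + 91))/(10 + 91)) = 1/((1 + 91*101)/101) = 1/((1 + 9191)/101) = 1/((1/101)*9192) = 1/(9192/101) = 101/9192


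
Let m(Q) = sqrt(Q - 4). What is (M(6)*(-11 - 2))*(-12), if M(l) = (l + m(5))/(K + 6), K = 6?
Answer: 91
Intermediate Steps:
m(Q) = sqrt(-4 + Q)
M(l) = 1/12 + l/12 (M(l) = (l + sqrt(-4 + 5))/(6 + 6) = (l + sqrt(1))/12 = (l + 1)*(1/12) = (1 + l)*(1/12) = 1/12 + l/12)
(M(6)*(-11 - 2))*(-12) = ((1/12 + (1/12)*6)*(-11 - 2))*(-12) = ((1/12 + 1/2)*(-13))*(-12) = ((7/12)*(-13))*(-12) = -91/12*(-12) = 91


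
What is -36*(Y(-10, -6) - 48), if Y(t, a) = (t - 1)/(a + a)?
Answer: 1695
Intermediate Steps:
Y(t, a) = (-1 + t)/(2*a) (Y(t, a) = (-1 + t)/((2*a)) = (-1 + t)*(1/(2*a)) = (-1 + t)/(2*a))
-36*(Y(-10, -6) - 48) = -36*((½)*(-1 - 10)/(-6) - 48) = -36*((½)*(-⅙)*(-11) - 48) = -36*(11/12 - 48) = -36*(-565/12) = 1695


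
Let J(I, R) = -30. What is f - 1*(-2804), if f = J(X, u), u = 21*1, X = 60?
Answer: 2774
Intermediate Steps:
u = 21
f = -30
f - 1*(-2804) = -30 - 1*(-2804) = -30 + 2804 = 2774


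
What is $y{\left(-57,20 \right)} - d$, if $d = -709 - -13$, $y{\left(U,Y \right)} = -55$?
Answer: $641$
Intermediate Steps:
$d = -696$ ($d = -709 + 13 = -696$)
$y{\left(-57,20 \right)} - d = -55 - -696 = -55 + 696 = 641$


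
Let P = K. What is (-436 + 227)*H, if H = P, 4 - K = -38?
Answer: -8778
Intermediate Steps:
K = 42 (K = 4 - 1*(-38) = 4 + 38 = 42)
P = 42
H = 42
(-436 + 227)*H = (-436 + 227)*42 = -209*42 = -8778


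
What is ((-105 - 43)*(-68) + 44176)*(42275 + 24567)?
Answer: 3625510080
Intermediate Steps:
((-105 - 43)*(-68) + 44176)*(42275 + 24567) = (-148*(-68) + 44176)*66842 = (10064 + 44176)*66842 = 54240*66842 = 3625510080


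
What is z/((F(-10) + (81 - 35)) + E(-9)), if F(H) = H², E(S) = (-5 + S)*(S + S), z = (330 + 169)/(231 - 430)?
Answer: -499/79202 ≈ -0.0063003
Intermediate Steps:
z = -499/199 (z = 499/(-199) = 499*(-1/199) = -499/199 ≈ -2.5075)
E(S) = 2*S*(-5 + S) (E(S) = (-5 + S)*(2*S) = 2*S*(-5 + S))
z/((F(-10) + (81 - 35)) + E(-9)) = -499/(199*(((-10)² + (81 - 35)) + 2*(-9)*(-5 - 9))) = -499/(199*((100 + 46) + 2*(-9)*(-14))) = -499/(199*(146 + 252)) = -499/199/398 = -499/199*1/398 = -499/79202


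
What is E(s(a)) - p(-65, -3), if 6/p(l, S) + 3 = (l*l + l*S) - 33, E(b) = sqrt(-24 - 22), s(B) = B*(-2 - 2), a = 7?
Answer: -3/2192 + I*sqrt(46) ≈ -0.0013686 + 6.7823*I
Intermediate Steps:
s(B) = -4*B (s(B) = B*(-4) = -4*B)
E(b) = I*sqrt(46) (E(b) = sqrt(-46) = I*sqrt(46))
p(l, S) = 6/(-36 + l**2 + S*l) (p(l, S) = 6/(-3 + ((l*l + l*S) - 33)) = 6/(-3 + ((l**2 + S*l) - 33)) = 6/(-3 + (-33 + l**2 + S*l)) = 6/(-36 + l**2 + S*l))
E(s(a)) - p(-65, -3) = I*sqrt(46) - 6/(-36 + (-65)**2 - 3*(-65)) = I*sqrt(46) - 6/(-36 + 4225 + 195) = I*sqrt(46) - 6/4384 = I*sqrt(46) - 1*3/2192 = I*sqrt(46) - 3/2192 = -3/2192 + I*sqrt(46)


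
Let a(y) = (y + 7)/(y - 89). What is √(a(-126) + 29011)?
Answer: 2*√335264765/215 ≈ 170.33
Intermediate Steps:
a(y) = (7 + y)/(-89 + y)
√(a(-126) + 29011) = √((7 - 126)/(-89 - 126) + 29011) = √(-119/(-215) + 29011) = √(-1/215*(-119) + 29011) = √(119/215 + 29011) = √(6237484/215) = 2*√335264765/215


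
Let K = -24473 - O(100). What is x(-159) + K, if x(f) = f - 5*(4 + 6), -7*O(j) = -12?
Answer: -172786/7 ≈ -24684.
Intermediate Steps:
O(j) = 12/7 (O(j) = -1/7*(-12) = 12/7)
x(f) = -50 + f (x(f) = f - 5*10 = f - 50 = -50 + f)
K = -171323/7 (K = -24473 - 1*12/7 = -24473 - 12/7 = -171323/7 ≈ -24475.)
x(-159) + K = (-50 - 159) - 171323/7 = -209 - 171323/7 = -172786/7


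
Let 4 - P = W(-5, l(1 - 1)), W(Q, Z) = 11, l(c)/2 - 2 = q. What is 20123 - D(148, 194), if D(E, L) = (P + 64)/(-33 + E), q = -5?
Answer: 2314088/115 ≈ 20123.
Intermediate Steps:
l(c) = -6 (l(c) = 4 + 2*(-5) = 4 - 10 = -6)
P = -7 (P = 4 - 1*11 = 4 - 11 = -7)
D(E, L) = 57/(-33 + E) (D(E, L) = (-7 + 64)/(-33 + E) = 57/(-33 + E))
20123 - D(148, 194) = 20123 - 57/(-33 + 148) = 20123 - 57/115 = 2314088/115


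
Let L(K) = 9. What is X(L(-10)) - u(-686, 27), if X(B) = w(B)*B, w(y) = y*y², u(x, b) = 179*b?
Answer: 1728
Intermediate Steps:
w(y) = y³
X(B) = B⁴ (X(B) = B³*B = B⁴)
X(L(-10)) - u(-686, 27) = 9⁴ - 179*27 = 6561 - 1*4833 = 6561 - 4833 = 1728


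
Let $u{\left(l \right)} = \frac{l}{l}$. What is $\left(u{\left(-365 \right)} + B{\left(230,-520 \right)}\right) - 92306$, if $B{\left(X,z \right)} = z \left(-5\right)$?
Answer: $-89705$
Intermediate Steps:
$u{\left(l \right)} = 1$
$B{\left(X,z \right)} = - 5 z$
$\left(u{\left(-365 \right)} + B{\left(230,-520 \right)}\right) - 92306 = \left(1 - -2600\right) - 92306 = \left(1 + 2600\right) - 92306 = 2601 - 92306 = -89705$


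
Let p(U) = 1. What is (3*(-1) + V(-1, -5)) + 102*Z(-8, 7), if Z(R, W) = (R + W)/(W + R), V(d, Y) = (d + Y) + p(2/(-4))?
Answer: 94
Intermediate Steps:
V(d, Y) = 1 + Y + d (V(d, Y) = (d + Y) + 1 = (Y + d) + 1 = 1 + Y + d)
Z(R, W) = 1 (Z(R, W) = (R + W)/(R + W) = 1)
(3*(-1) + V(-1, -5)) + 102*Z(-8, 7) = (3*(-1) + (1 - 5 - 1)) + 102*1 = (-3 - 5) + 102 = -8 + 102 = 94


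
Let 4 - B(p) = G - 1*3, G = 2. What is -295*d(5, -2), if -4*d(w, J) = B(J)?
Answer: 1475/4 ≈ 368.75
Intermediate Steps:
B(p) = 5 (B(p) = 4 - (2 - 1*3) = 4 - (2 - 3) = 4 - 1*(-1) = 4 + 1 = 5)
d(w, J) = -5/4 (d(w, J) = -¼*5 = -5/4)
-295*d(5, -2) = -295*(-5/4) = 1475/4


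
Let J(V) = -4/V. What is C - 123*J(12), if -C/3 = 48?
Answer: -103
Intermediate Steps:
C = -144 (C = -3*48 = -144)
C - 123*J(12) = -144 - (-492)/12 = -144 - 123*(-1/3) = -144 + 41 = -103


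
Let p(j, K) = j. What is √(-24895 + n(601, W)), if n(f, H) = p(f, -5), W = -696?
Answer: I*√24294 ≈ 155.87*I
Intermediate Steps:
n(f, H) = f
√(-24895 + n(601, W)) = √(-24895 + 601) = √(-24294) = I*√24294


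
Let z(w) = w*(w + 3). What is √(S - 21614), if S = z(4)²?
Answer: I*√20830 ≈ 144.33*I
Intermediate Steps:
z(w) = w*(3 + w)
S = 784 (S = (4*(3 + 4))² = (4*7)² = 28² = 784)
√(S - 21614) = √(784 - 21614) = √(-20830) = I*√20830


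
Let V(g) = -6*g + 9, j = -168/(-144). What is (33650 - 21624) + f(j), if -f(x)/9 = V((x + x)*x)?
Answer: 12092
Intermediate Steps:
j = 7/6 (j = -168*(-1/144) = 7/6 ≈ 1.1667)
V(g) = 9 - 6*g
f(x) = -81 + 108*x² (f(x) = -9*(9 - 6*(x + x)*x) = -9*(9 - 6*2*x*x) = -9*(9 - 12*x²) = -81 + 108*x²)
(33650 - 21624) + f(j) = (33650 - 21624) + (-81 + 108*(7/6)²) = 12026 + (-81 + 108*(49/36)) = 12026 + (-81 + 147) = 12026 + 66 = 12092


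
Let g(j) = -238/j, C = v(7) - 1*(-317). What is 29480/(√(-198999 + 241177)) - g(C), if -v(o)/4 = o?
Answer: 14/17 + 14740*√42178/21089 ≈ 144.37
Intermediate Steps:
v(o) = -4*o
C = 289 (C = -4*7 - 1*(-317) = -28 + 317 = 289)
29480/(√(-198999 + 241177)) - g(C) = 29480/(√(-198999 + 241177)) - (-238)/289 = 29480/(√42178) - (-238)/289 = 29480*(√42178/42178) - 1*(-14/17) = 14740*√42178/21089 + 14/17 = 14/17 + 14740*√42178/21089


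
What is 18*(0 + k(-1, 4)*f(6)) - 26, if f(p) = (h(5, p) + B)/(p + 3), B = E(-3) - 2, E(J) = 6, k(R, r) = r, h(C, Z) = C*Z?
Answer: 246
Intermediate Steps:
B = 4 (B = 6 - 2 = 4)
f(p) = (4 + 5*p)/(3 + p) (f(p) = (5*p + 4)/(p + 3) = (4 + 5*p)/(3 + p))
18*(0 + k(-1, 4)*f(6)) - 26 = 18*(0 + 4*((4 + 5*6)/(3 + 6))) - 26 = 18*(0 + 4*((4 + 30)/9)) - 26 = 18*(0 + 4*((⅑)*34)) - 26 = 18*(0 + 4*(34/9)) - 26 = 18*(0 + 136/9) - 26 = 18*(136/9) - 26 = 272 - 26 = 246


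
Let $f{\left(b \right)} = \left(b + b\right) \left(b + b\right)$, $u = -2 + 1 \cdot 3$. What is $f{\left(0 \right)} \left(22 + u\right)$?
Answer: $0$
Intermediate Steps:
$u = 1$ ($u = -2 + 3 = 1$)
$f{\left(b \right)} = 4 b^{2}$ ($f{\left(b \right)} = 2 b 2 b = 4 b^{2}$)
$f{\left(0 \right)} \left(22 + u\right) = 4 \cdot 0^{2} \left(22 + 1\right) = 4 \cdot 0 \cdot 23 = 0 \cdot 23 = 0$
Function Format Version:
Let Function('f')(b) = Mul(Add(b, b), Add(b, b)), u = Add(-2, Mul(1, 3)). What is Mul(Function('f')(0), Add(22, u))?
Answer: 0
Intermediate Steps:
u = 1 (u = Add(-2, 3) = 1)
Function('f')(b) = Mul(4, Pow(b, 2)) (Function('f')(b) = Mul(Mul(2, b), Mul(2, b)) = Mul(4, Pow(b, 2)))
Mul(Function('f')(0), Add(22, u)) = Mul(Mul(4, Pow(0, 2)), Add(22, 1)) = Mul(Mul(4, 0), 23) = Mul(0, 23) = 0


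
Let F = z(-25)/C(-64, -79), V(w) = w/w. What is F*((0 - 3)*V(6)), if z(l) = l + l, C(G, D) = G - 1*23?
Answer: -50/29 ≈ -1.7241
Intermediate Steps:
C(G, D) = -23 + G (C(G, D) = G - 23 = -23 + G)
z(l) = 2*l
V(w) = 1
F = 50/87 (F = (2*(-25))/(-23 - 64) = -50/(-87) = -50*(-1/87) = 50/87 ≈ 0.57471)
F*((0 - 3)*V(6)) = 50*((0 - 3)*1)/87 = 50*(-3*1)/87 = (50/87)*(-3) = -50/29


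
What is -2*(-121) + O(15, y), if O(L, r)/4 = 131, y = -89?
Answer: 766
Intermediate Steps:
O(L, r) = 524 (O(L, r) = 4*131 = 524)
-2*(-121) + O(15, y) = -2*(-121) + 524 = 242 + 524 = 766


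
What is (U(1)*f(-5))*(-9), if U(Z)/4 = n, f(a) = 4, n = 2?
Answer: -288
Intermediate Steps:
U(Z) = 8 (U(Z) = 4*2 = 8)
(U(1)*f(-5))*(-9) = (8*4)*(-9) = 32*(-9) = -288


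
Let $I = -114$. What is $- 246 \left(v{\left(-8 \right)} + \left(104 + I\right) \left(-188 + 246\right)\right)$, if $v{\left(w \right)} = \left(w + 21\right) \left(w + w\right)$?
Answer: $193848$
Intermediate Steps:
$v{\left(w \right)} = 2 w \left(21 + w\right)$ ($v{\left(w \right)} = \left(21 + w\right) 2 w = 2 w \left(21 + w\right)$)
$- 246 \left(v{\left(-8 \right)} + \left(104 + I\right) \left(-188 + 246\right)\right) = - 246 \left(2 \left(-8\right) \left(21 - 8\right) + \left(104 - 114\right) \left(-188 + 246\right)\right) = - 246 \left(2 \left(-8\right) 13 - 580\right) = - 246 \left(-208 - 580\right) = \left(-246\right) \left(-788\right) = 193848$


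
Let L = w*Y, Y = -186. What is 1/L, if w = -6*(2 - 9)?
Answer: -1/7812 ≈ -0.00012801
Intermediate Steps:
w = 42 (w = -6*(-7) = 42)
L = -7812 (L = 42*(-186) = -7812)
1/L = 1/(-7812) = -1/7812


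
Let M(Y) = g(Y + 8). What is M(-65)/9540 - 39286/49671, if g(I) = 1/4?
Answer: -166567121/210605040 ≈ -0.79090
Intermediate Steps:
g(I) = ¼
M(Y) = ¼
M(-65)/9540 - 39286/49671 = (¼)/9540 - 39286/49671 = (¼)*(1/9540) - 39286*1/49671 = 1/38160 - 39286/49671 = -166567121/210605040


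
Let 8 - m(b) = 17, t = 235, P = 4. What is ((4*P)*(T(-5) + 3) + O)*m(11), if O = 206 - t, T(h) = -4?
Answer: 405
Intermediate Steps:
m(b) = -9 (m(b) = 8 - 1*17 = 8 - 17 = -9)
O = -29 (O = 206 - 1*235 = 206 - 235 = -29)
((4*P)*(T(-5) + 3) + O)*m(11) = ((4*4)*(-4 + 3) - 29)*(-9) = (16*(-1) - 29)*(-9) = (-16 - 29)*(-9) = -45*(-9) = 405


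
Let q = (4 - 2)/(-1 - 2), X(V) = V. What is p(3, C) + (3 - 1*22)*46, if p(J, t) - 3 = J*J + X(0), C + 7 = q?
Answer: -862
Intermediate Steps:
q = -2/3 (q = 2/(-3) = 2*(-1/3) = -2/3 ≈ -0.66667)
C = -23/3 (C = -7 - 2/3 = -23/3 ≈ -7.6667)
p(J, t) = 3 + J**2 (p(J, t) = 3 + (J*J + 0) = 3 + (J**2 + 0) = 3 + J**2)
p(3, C) + (3 - 1*22)*46 = (3 + 3**2) + (3 - 1*22)*46 = (3 + 9) + (3 - 22)*46 = 12 - 19*46 = 12 - 874 = -862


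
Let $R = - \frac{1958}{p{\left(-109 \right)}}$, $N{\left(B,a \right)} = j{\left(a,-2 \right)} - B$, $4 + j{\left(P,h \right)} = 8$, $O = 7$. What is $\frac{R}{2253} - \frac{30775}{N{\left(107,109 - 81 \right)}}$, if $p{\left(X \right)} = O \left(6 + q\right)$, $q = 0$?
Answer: $\frac{1455956738}{4873239} \approx 298.77$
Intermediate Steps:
$j{\left(P,h \right)} = 4$ ($j{\left(P,h \right)} = -4 + 8 = 4$)
$p{\left(X \right)} = 42$ ($p{\left(X \right)} = 7 \left(6 + 0\right) = 7 \cdot 6 = 42$)
$N{\left(B,a \right)} = 4 - B$
$R = - \frac{979}{21}$ ($R = - \frac{1958}{42} = \left(-1958\right) \frac{1}{42} = - \frac{979}{21} \approx -46.619$)
$\frac{R}{2253} - \frac{30775}{N{\left(107,109 - 81 \right)}} = - \frac{979}{21 \cdot 2253} - \frac{30775}{4 - 107} = \left(- \frac{979}{21}\right) \frac{1}{2253} - \frac{30775}{4 - 107} = - \frac{979}{47313} - \frac{30775}{-103} = - \frac{979}{47313} - - \frac{30775}{103} = - \frac{979}{47313} + \frac{30775}{103} = \frac{1455956738}{4873239}$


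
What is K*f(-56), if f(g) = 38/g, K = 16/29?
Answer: -76/203 ≈ -0.37438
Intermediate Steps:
K = 16/29 (K = 16*(1/29) = 16/29 ≈ 0.55172)
K*f(-56) = 16*(38/(-56))/29 = 16*(38*(-1/56))/29 = (16/29)*(-19/28) = -76/203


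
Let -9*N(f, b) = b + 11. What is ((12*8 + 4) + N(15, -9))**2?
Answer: 806404/81 ≈ 9955.6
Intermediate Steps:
N(f, b) = -11/9 - b/9 (N(f, b) = -(b + 11)/9 = -(11 + b)/9 = -11/9 - b/9)
((12*8 + 4) + N(15, -9))**2 = ((12*8 + 4) + (-11/9 - 1/9*(-9)))**2 = ((96 + 4) + (-11/9 + 1))**2 = (100 - 2/9)**2 = (898/9)**2 = 806404/81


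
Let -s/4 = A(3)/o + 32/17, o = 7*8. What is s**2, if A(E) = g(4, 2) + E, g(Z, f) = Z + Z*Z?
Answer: 4765489/56644 ≈ 84.130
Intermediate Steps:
g(Z, f) = Z + Z**2
o = 56
A(E) = 20 + E (A(E) = 4*(1 + 4) + E = 4*5 + E = 20 + E)
s = -2183/238 (s = -4*((20 + 3)/56 + 32/17) = -4*(23*(1/56) + 32*(1/17)) = -4*(23/56 + 32/17) = -4*2183/952 = -2183/238 ≈ -9.1723)
s**2 = (-2183/238)**2 = 4765489/56644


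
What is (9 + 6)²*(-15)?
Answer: -3375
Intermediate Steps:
(9 + 6)²*(-15) = 15²*(-15) = 225*(-15) = -3375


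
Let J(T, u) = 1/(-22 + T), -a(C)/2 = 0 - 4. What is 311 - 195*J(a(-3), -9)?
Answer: 4549/14 ≈ 324.93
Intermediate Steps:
a(C) = 8 (a(C) = -2*(0 - 4) = -2*(-4) = 8)
311 - 195*J(a(-3), -9) = 311 - 195/(-22 + 8) = 311 - 195/(-14) = 311 - 195*(-1/14) = 311 + 195/14 = 4549/14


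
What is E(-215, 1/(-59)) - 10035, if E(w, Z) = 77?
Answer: -9958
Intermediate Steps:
E(-215, 1/(-59)) - 10035 = 77 - 10035 = -9958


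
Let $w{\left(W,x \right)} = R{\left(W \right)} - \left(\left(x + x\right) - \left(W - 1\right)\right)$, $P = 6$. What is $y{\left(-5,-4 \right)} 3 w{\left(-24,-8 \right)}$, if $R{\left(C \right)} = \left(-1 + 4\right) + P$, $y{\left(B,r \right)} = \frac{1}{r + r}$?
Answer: $0$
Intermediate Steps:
$y{\left(B,r \right)} = \frac{1}{2 r}$
$R{\left(C \right)} = 9$ ($R{\left(C \right)} = \left(-1 + 4\right) + 6 = 3 + 6 = 9$)
$w{\left(W,x \right)} = 8 + W - 2 x$ ($w{\left(W,x \right)} = 9 - \left(\left(x + x\right) - \left(W - 1\right)\right) = 9 - \left(2 x - \left(W - 1\right)\right) = 9 - \left(2 x - \left(-1 + W\right)\right) = 9 - \left(1 - W + 2 x\right) = 8 + W - 2 x$)
$y{\left(-5,-4 \right)} 3 w{\left(-24,-8 \right)} = \frac{1}{2 \left(-4\right)} 3 \left(8 - 24 - -16\right) = \frac{1}{2} \left(- \frac{1}{4}\right) 3 \left(8 - 24 + 16\right) = \left(- \frac{1}{8}\right) 3 \cdot 0 = \left(- \frac{3}{8}\right) 0 = 0$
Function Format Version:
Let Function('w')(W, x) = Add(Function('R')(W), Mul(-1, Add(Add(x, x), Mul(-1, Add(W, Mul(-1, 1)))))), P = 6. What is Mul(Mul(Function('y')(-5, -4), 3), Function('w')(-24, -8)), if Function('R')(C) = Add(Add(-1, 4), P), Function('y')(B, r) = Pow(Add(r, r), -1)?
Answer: 0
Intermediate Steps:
Function('y')(B, r) = Mul(Rational(1, 2), Pow(r, -1)) (Function('y')(B, r) = Pow(Mul(2, r), -1) = Mul(Rational(1, 2), Pow(r, -1)))
Function('R')(C) = 9 (Function('R')(C) = Add(Add(-1, 4), 6) = Add(3, 6) = 9)
Function('w')(W, x) = Add(8, W, Mul(-2, x)) (Function('w')(W, x) = Add(9, Mul(-1, Add(Add(x, x), Mul(-1, Add(W, Mul(-1, 1)))))) = Add(9, Mul(-1, Add(Mul(2, x), Mul(-1, Add(W, -1))))) = Add(9, Mul(-1, Add(Mul(2, x), Mul(-1, Add(-1, W))))) = Add(9, Mul(-1, Add(Mul(2, x), Add(1, Mul(-1, W))))) = Add(9, Mul(-1, Add(1, Mul(-1, W), Mul(2, x)))) = Add(9, Add(-1, W, Mul(-2, x))) = Add(8, W, Mul(-2, x)))
Mul(Mul(Function('y')(-5, -4), 3), Function('w')(-24, -8)) = Mul(Mul(Mul(Rational(1, 2), Pow(-4, -1)), 3), Add(8, -24, Mul(-2, -8))) = Mul(Mul(Mul(Rational(1, 2), Rational(-1, 4)), 3), Add(8, -24, 16)) = Mul(Mul(Rational(-1, 8), 3), 0) = Mul(Rational(-3, 8), 0) = 0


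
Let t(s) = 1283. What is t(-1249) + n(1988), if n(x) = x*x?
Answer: 3953427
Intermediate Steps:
n(x) = x²
t(-1249) + n(1988) = 1283 + 1988² = 1283 + 3952144 = 3953427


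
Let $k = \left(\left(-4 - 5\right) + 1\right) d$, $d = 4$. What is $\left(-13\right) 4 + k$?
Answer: $-84$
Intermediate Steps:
$k = -32$ ($k = \left(\left(-4 - 5\right) + 1\right) 4 = \left(-9 + 1\right) 4 = \left(-8\right) 4 = -32$)
$\left(-13\right) 4 + k = \left(-13\right) 4 - 32 = -52 - 32 = -84$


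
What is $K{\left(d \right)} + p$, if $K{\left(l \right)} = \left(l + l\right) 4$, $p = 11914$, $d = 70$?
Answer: $12474$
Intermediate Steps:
$K{\left(l \right)} = 8 l$ ($K{\left(l \right)} = 2 l 4 = 8 l$)
$K{\left(d \right)} + p = 8 \cdot 70 + 11914 = 560 + 11914 = 12474$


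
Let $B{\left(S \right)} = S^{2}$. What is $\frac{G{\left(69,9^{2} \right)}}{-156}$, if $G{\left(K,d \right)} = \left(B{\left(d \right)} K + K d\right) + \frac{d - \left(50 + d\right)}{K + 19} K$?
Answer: $- \frac{6721129}{2288} \approx -2937.6$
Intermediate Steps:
$G{\left(K,d \right)} = K d + K d^{2} - \frac{50 K}{19 + K}$ ($G{\left(K,d \right)} = \left(d^{2} K + K d\right) + \frac{d - \left(50 + d\right)}{K + 19} K = \left(K d^{2} + K d\right) + - \frac{50}{19 + K} K = \left(K d + K d^{2}\right) - \frac{50 K}{19 + K} = K d + K d^{2} - \frac{50 K}{19 + K}$)
$\frac{G{\left(69,9^{2} \right)}}{-156} = \frac{69 \frac{1}{19 + 69} \left(-50 + 19 \cdot 9^{2} + 19 \left(9^{2}\right)^{2} + 69 \cdot 9^{2} + 69 \left(9^{2}\right)^{2}\right)}{-156} = \frac{69 \left(-50 + 19 \cdot 81 + 19 \cdot 81^{2} + 69 \cdot 81 + 69 \cdot 81^{2}\right)}{88} \left(- \frac{1}{156}\right) = 69 \cdot \frac{1}{88} \left(-50 + 1539 + 19 \cdot 6561 + 5589 + 69 \cdot 6561\right) \left(- \frac{1}{156}\right) = 69 \cdot \frac{1}{88} \left(-50 + 1539 + 124659 + 5589 + 452709\right) \left(- \frac{1}{156}\right) = 69 \cdot \frac{1}{88} \cdot 584446 \left(- \frac{1}{156}\right) = \frac{20163387}{44} \left(- \frac{1}{156}\right) = - \frac{6721129}{2288}$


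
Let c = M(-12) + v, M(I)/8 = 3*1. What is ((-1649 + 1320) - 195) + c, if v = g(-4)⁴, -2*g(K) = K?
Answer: -484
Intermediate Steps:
g(K) = -K/2
M(I) = 24 (M(I) = 8*(3*1) = 8*3 = 24)
v = 16 (v = (-½*(-4))⁴ = 2⁴ = 16)
c = 40 (c = 24 + 16 = 40)
((-1649 + 1320) - 195) + c = ((-1649 + 1320) - 195) + 40 = (-329 - 195) + 40 = -524 + 40 = -484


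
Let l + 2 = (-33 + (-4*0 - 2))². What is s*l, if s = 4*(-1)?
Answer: -4892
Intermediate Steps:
l = 1223 (l = -2 + (-33 + (-4*0 - 2))² = -2 + (-33 + (0 - 2))² = -2 + (-33 - 2)² = -2 + (-35)² = -2 + 1225 = 1223)
s = -4
s*l = -4*1223 = -4892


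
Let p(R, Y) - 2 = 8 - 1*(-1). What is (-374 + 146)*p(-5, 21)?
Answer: -2508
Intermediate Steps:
p(R, Y) = 11 (p(R, Y) = 2 + (8 - 1*(-1)) = 2 + (8 + 1) = 2 + 9 = 11)
(-374 + 146)*p(-5, 21) = (-374 + 146)*11 = -228*11 = -2508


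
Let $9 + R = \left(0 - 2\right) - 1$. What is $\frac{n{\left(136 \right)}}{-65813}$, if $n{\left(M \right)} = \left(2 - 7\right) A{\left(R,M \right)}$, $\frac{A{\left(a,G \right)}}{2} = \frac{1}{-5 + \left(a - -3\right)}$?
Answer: $- \frac{5}{460691} \approx -1.0853 \cdot 10^{-5}$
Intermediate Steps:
$R = -12$ ($R = -9 + \left(\left(0 - 2\right) - 1\right) = -9 - 3 = -12$)
$A{\left(a,G \right)} = \frac{2}{-2 + a}$ ($A{\left(a,G \right)} = \frac{2}{-5 + \left(a - -3\right)} = \frac{2}{-5 + \left(a + 3\right)} = \frac{2}{-5 + \left(3 + a\right)} = \frac{2}{-2 + a}$)
$n{\left(M \right)} = \frac{5}{7}$ ($n{\left(M \right)} = \left(2 - 7\right) \frac{2}{-2 - 12} = - 5 \frac{2}{-14} = - 5 \cdot 2 \left(- \frac{1}{14}\right) = \left(-5\right) \left(- \frac{1}{7}\right) = \frac{5}{7}$)
$\frac{n{\left(136 \right)}}{-65813} = \frac{5}{7 \left(-65813\right)} = \frac{5}{7} \left(- \frac{1}{65813}\right) = - \frac{5}{460691}$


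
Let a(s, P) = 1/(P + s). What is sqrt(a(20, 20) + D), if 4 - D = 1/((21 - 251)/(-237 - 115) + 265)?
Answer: sqrt(15627630170)/62340 ≈ 2.0053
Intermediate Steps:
D = 186844/46755 (D = 4 - 1/((21 - 251)/(-237 - 115) + 265) = 4 - 1/(-230/(-352) + 265) = 4 - 1/(-230*(-1/352) + 265) = 4 - 1/(115/176 + 265) = 4 - 1/46755/176 = 4 - 1*176/46755 = 4 - 176/46755 = 186844/46755 ≈ 3.9962)
sqrt(a(20, 20) + D) = sqrt(1/(20 + 20) + 186844/46755) = sqrt(1/40 + 186844/46755) = sqrt(1504103/374040) = sqrt(15627630170)/62340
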